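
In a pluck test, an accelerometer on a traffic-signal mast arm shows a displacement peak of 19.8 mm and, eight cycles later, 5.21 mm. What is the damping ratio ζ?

0.0266

Logarithmic decrement δ = (1/n)·ln(x₀/x_n) = (1/8)·ln(19.8/5.21) = (1/8)·ln(3.800) = 0.1669.
ζ = δ/√(4π² + δ²) = 0.1669/√(39.48 + 0.0279) = 0.1669/6.285 = 0.02655.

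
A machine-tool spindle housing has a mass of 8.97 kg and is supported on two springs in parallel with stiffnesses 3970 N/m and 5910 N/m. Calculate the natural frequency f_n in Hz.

Parallel springs add: k_eq = 3970 + 5910 = 9880 N/m.
ω_n = √(k_eq/m) = √(9880/8.97) = √1101 = 33.19 rad/s.
f_n = ω_n/(2π) = 33.19/6.283 = 5.282 Hz.

5.28 Hz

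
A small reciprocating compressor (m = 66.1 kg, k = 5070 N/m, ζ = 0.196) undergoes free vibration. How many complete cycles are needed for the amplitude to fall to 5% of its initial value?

3 cycles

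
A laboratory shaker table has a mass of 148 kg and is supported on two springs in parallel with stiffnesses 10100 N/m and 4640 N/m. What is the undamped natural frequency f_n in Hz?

1.59 Hz

Parallel springs add: k_eq = 10100 + 4640 = 14740 N/m.
ω_n = √(k_eq/m) = √(14740/148) = √99.59 = 9.980 rad/s.
f_n = ω_n/(2π) = 9.980/6.283 = 1.588 Hz.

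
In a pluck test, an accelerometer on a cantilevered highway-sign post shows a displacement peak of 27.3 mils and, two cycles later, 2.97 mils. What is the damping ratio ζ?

Logarithmic decrement δ = (1/n)·ln(x₀/x_n) = (1/2)·ln(27.3/2.97) = (1/2)·ln(9.192) = 1.109.
ζ = δ/√(4π² + δ²) = 1.109/√(39.48 + 1.23) = 1.109/6.380 = 0.1738.

0.174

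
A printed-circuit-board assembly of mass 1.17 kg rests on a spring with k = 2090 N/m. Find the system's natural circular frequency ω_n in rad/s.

42.3 rad/s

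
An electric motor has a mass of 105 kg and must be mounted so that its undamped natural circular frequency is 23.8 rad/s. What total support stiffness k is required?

k = m·ω_n² = 105 × 23.80² = 105 × 566.4 = 59480 N/m.

59500 N/m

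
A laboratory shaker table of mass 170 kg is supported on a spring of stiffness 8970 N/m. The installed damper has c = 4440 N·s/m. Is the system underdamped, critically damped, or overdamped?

overdamped

c_c = 2√(k·m) = 2470 N·s/m; ζ = c/c_c = 4440/2470 = 1.80.
Since ζ > 1 the system is overdamped.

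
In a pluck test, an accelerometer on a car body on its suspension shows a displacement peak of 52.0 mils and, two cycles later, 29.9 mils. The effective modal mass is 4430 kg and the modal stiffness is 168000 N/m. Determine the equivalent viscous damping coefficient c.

2400 N·s/m

Logarithmic decrement δ = (1/n)·ln(x₀/x_n) = (1/2)·ln(52.0/29.9) = (1/2)·ln(1.739) = 0.2767.
ζ = δ/√(4π² + δ²) = 0.2767/√(39.48 + 0.0766) = 0.2767/6.289 = 0.04399.
c = ζ · 2√(km) = 0.04399 × 2√(168000 × 4430) = 0.04399 × 54560 = 2400 N·s/m.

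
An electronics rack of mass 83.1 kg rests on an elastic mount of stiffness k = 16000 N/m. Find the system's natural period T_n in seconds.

0.453 s

ω_n = √(k/m) = √(16000/83.1) = √192.5 = 13.88 rad/s.
T_n = 2π/ω_n = 6.283/13.88 = 0.4528 s.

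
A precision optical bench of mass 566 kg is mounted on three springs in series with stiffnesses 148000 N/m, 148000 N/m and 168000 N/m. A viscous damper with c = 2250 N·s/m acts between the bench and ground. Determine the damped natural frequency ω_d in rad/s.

9.32 rad/s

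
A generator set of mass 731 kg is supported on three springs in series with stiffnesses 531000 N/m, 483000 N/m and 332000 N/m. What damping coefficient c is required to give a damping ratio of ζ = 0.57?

Series springs: 1/k_eq = 1/531000 + 1/483000 + 1/332000 = 6.966×10^-6, so k_eq = 143600 N/m.
c_c = 2√(k_eq·m) = 2√(143600 × 731) = 20490 N·s/m.
c = ζ·c_c = 0.57 × 20490 = 11680 N·s/m.

11700 N·s/m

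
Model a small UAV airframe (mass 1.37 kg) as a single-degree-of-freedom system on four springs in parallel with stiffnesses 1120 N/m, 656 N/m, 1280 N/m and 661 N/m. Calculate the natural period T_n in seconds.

Parallel springs add: k_eq = 1120 + 656 + 1280 + 661 = 3717 N/m.
ω_n = √(k_eq/m) = √(3717/1.37) = √2713 = 52.09 rad/s.
T_n = 2π/ω_n = 6.283/52.09 = 0.1206 s.

0.121 s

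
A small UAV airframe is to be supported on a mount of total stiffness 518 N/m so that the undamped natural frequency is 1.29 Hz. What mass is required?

ω_n = 2πf_n = 2π × 1.29 = 8.105 rad/s.
m = k/ω_n² = 518/8.105² = 518/65.70 = 7.885 kg.

7.88 kg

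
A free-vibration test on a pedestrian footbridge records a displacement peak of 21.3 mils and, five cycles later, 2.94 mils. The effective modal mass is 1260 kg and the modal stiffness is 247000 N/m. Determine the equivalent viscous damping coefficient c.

2220 N·s/m

Logarithmic decrement δ = (1/n)·ln(x₀/x_n) = (1/5)·ln(21.3/2.94) = (1/5)·ln(7.245) = 0.3961.
ζ = δ/√(4π² + δ²) = 0.3961/√(39.48 + 0.157) = 0.3961/6.296 = 0.06291.
c = ζ · 2√(km) = 0.06291 × 2√(247000 × 1260) = 0.06291 × 35280 = 2220 N·s/m.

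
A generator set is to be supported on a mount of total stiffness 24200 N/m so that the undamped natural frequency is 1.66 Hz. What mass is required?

222 kg

ω_n = 2πf_n = 2π × 1.66 = 10.43 rad/s.
m = k/ω_n² = 24200/10.43² = 24200/108.8 = 222.5 kg.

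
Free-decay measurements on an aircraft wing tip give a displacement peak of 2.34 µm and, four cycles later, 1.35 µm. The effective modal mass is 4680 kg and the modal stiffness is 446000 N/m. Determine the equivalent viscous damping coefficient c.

2000 N·s/m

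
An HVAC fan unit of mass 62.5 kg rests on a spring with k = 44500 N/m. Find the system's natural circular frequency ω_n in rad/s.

ω_n = √(k/m) = √(44500/62.5) = √712.0 = 26.68 rad/s.

26.7 rad/s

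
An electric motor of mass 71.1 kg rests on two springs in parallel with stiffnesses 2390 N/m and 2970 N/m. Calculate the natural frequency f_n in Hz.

Parallel springs add: k_eq = 2390 + 2970 = 5360 N/m.
ω_n = √(k_eq/m) = √(5360/71.1) = √75.39 = 8.683 rad/s.
f_n = ω_n/(2π) = 8.683/6.283 = 1.382 Hz.

1.38 Hz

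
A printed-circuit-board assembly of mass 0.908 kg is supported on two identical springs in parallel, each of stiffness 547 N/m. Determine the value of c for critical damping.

Parallel springs add: k_eq = 2 × 547 = 1094 N/m.
c_c = 2√(k_eq·m) = 2√(1094 × 0.908) = 2 × 31.52 = 63.03 N·s/m.

63.0 N·s/m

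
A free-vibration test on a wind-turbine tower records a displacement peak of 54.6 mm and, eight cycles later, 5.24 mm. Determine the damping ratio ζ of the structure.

Logarithmic decrement δ = (1/n)·ln(x₀/x_n) = (1/8)·ln(54.6/5.24) = (1/8)·ln(10.42) = 0.2930.
ζ = δ/√(4π² + δ²) = 0.2930/√(39.48 + 0.0858) = 0.2930/6.290 = 0.04658.

0.0466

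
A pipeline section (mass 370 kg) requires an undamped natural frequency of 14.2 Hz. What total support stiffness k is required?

2950000 N/m

ω_n = 2πf_n = 2π × 14.2 = 89.22 rad/s.
k = m·ω_n² = 370 × 89.22² = 370 × 7960 = 2945000 N/m.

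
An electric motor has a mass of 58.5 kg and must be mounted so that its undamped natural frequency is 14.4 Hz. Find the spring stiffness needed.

479000 N/m

ω_n = 2πf_n = 2π × 14.4 = 90.48 rad/s.
k = m·ω_n² = 58.5 × 90.48² = 58.5 × 8186 = 478900 N/m.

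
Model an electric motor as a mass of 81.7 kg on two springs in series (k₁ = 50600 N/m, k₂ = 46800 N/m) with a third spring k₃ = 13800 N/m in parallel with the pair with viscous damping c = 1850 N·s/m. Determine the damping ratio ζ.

0.524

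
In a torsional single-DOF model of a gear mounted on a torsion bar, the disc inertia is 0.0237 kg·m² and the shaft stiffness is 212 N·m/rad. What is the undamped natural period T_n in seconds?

ω_n = √(k_t/J) = √(212/0.0237) = √8945 = 94.58 rad/s.
T_n = 2π/ω_n = 6.283/94.58 = 0.06643 s.

0.0664 s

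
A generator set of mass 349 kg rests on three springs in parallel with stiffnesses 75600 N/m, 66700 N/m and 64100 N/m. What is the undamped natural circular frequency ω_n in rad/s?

24.3 rad/s

Parallel springs add: k_eq = 75600 + 66700 + 64100 = 206400 N/m.
ω_n = √(k_eq/m) = √(206400/349) = √591.4 = 24.32 rad/s.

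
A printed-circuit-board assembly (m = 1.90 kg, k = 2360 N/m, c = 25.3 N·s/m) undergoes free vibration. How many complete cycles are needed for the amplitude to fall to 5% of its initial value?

ζ = c/(2√(km)) = 25.3/(2√(2360 × 1.90)) = 25.3/133.9 = 0.1889.
Logarithmic decrement δ = 2πζ/√(1 − ζ²) = 2π × 0.1889/√(1 − 0.0357) = 1.209.
x_n/x₀ = e^(−nδ) ≤ 0.05; take ln: n ≥ ln(1/0.05)/δ = 2.996/1.209 = 2.478.
So 3 complete cycles are required.

3 cycles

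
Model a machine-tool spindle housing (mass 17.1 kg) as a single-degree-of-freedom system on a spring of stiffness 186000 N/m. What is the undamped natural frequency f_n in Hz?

16.6 Hz

ω_n = √(k/m) = √(186000/17.1) = √10880 = 104.3 rad/s.
f_n = ω_n/(2π) = 104.3/6.283 = 16.60 Hz.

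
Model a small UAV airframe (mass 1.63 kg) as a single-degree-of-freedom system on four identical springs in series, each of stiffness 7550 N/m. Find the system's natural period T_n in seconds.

0.185 s

Series springs: 1/k_eq = 4/7550, so k_eq = 7550/4 = 1888 N/m.
ω_n = √(k_eq/m) = √(1888/1.63) = √1158 = 34.03 rad/s.
T_n = 2π/ω_n = 6.283/34.03 = 0.1846 s.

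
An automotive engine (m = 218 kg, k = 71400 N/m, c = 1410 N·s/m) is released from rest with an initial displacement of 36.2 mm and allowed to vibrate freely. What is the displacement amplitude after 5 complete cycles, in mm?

ζ = c/(2√(km)) = 1410/(2√(71400 × 218)) = 1410/7891 = 0.1787.
Logarithmic decrement δ = 2πζ/√(1 − ζ²) = 2π × 0.1787/√(1 − 0.0319) = 1.141.
After n cycles, x_n/x₀ = e^(−nδ), so x_5 = 36.2 × e^(−5 × 1.141) = 36.2 × 0.003327 = 0.1204 mm.

0.120 mm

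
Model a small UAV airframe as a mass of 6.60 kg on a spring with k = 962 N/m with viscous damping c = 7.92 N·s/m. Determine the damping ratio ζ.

0.0497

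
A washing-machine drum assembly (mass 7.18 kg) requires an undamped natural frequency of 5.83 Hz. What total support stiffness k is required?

ω_n = 2πf_n = 2π × 5.83 = 36.63 rad/s.
k = m·ω_n² = 7.18 × 36.63² = 7.18 × 1342 = 9634 N/m.

9630 N/m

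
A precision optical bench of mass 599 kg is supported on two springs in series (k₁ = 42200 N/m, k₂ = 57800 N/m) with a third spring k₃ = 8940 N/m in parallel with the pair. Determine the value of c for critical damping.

Series pair: k_s = k₁k₂/(k₁+k₂) = (42200)(57800)/(42200 + 57800) = 24390 N/m. In parallel with k₃: k_eq = 24390 + 8940 = 33330 N/m.
c_c = 2√(k_eq·m) = 2√(33330 × 599) = 2 × 4468 = 8937 N·s/m.

8940 N·s/m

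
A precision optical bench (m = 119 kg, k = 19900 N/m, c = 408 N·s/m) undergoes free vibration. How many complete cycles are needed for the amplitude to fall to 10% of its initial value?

3 cycles

ζ = c/(2√(km)) = 408/(2√(19900 × 119)) = 408/3078 = 0.1326.
Logarithmic decrement δ = 2πζ/√(1 − ζ²) = 2π × 0.1326/√(1 − 0.0176) = 0.8403.
x_n/x₀ = e^(−nδ) ≤ 0.1; take ln: n ≥ ln(1/0.1)/δ = 2.303/0.8403 = 2.740.
So 3 complete cycles are required.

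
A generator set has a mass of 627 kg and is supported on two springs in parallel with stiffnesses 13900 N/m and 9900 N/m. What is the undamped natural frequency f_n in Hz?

0.981 Hz

Parallel springs add: k_eq = 13900 + 9900 = 23800 N/m.
ω_n = √(k_eq/m) = √(23800/627) = √37.96 = 6.161 rad/s.
f_n = ω_n/(2π) = 6.161/6.283 = 0.9806 Hz.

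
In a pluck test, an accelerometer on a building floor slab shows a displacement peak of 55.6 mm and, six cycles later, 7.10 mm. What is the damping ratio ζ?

Logarithmic decrement δ = (1/n)·ln(x₀/x_n) = (1/6)·ln(55.6/7.10) = (1/6)·ln(7.831) = 0.3430.
ζ = δ/√(4π² + δ²) = 0.3430/√(39.48 + 0.118) = 0.3430/6.293 = 0.05451.

0.0545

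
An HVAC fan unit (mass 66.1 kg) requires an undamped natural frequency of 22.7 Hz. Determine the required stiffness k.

1340000 N/m

ω_n = 2πf_n = 2π × 22.7 = 142.6 rad/s.
k = m·ω_n² = 66.1 × 142.6² = 66.1 × 20340 = 1345000 N/m.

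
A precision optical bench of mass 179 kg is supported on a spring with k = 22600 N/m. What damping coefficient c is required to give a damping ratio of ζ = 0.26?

1050 N·s/m

c_c = 2√(k·m) = 2√(22600 × 179) = 4023 N·s/m.
c = ζ·c_c = 0.26 × 4023 = 1046 N·s/m.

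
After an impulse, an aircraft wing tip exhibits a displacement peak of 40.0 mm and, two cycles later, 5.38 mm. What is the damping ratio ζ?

Logarithmic decrement δ = (1/n)·ln(x₀/x_n) = (1/2)·ln(40.0/5.38) = (1/2)·ln(7.435) = 1.003.
ζ = δ/√(4π² + δ²) = 1.003/√(39.48 + 1.01) = 1.003/6.363 = 0.1577.

0.158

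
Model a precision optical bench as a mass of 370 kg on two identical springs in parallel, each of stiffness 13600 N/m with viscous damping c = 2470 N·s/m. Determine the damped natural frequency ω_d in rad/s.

7.90 rad/s

Parallel springs add: k_eq = 2 × 13600 = 27200 N/m.
ω_n = √(k_eq/m) = √(27200/370) = 8.574 rad/s.
Critical damping c_c = 2√(k_eq·m) = 2√(27200 × 370) = 6345 N·s/m, so ζ = c/c_c = 2470/6345 = 0.3893.
ω_d = ω_n√(1 − ζ²) = 8.574 × √(1 − 0.152) = 7.898 rad/s.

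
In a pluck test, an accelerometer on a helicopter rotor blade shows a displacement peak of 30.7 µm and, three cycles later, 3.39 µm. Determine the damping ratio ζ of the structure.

Logarithmic decrement δ = (1/n)·ln(x₀/x_n) = (1/3)·ln(30.7/3.39) = (1/3)·ln(9.056) = 0.7345.
ζ = δ/√(4π² + δ²) = 0.7345/√(39.48 + 0.539) = 0.7345/6.326 = 0.1161.

0.116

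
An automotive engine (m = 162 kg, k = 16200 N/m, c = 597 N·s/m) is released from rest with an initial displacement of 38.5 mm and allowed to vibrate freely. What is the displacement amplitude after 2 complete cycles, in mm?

ζ = c/(2√(km)) = 597/(2√(16200 × 162)) = 597/3240 = 0.1843.
Logarithmic decrement δ = 2πζ/√(1 − ζ²) = 2π × 0.1843/√(1 − 0.0340) = 1.178.
After n cycles, x_n/x₀ = e^(−nδ), so x_2 = 38.5 × e^(−2 × 1.178) = 38.5 × 0.09482 = 3.650 mm.

3.65 mm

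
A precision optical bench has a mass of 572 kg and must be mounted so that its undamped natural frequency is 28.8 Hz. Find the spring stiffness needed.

18700000 N/m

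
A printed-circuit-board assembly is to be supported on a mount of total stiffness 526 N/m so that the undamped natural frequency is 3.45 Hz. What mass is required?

1.12 kg

ω_n = 2πf_n = 2π × 3.45 = 21.68 rad/s.
m = k/ω_n² = 526/21.68² = 526/469.9 = 1.119 kg.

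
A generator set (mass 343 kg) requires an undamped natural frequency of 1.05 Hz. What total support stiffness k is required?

ω_n = 2πf_n = 2π × 1.05 = 6.597 rad/s.
k = m·ω_n² = 343 × 6.597² = 343 × 43.52 = 14930 N/m.

14900 N/m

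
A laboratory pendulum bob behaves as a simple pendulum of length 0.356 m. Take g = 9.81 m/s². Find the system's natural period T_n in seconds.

For a simple pendulum ω_n = √(g/L) = √(9.81/0.356) = √27.56 = 5.249 rad/s.
T_n = 2π/ω_n = 6.283/5.249 = 1.197 s.

1.20 s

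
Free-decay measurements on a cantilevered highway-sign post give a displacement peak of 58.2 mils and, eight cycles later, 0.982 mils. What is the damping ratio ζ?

0.0809

Logarithmic decrement δ = (1/n)·ln(x₀/x_n) = (1/8)·ln(58.2/0.982) = (1/8)·ln(59.27) = 0.5103.
ζ = δ/√(4π² + δ²) = 0.5103/√(39.48 + 0.260) = 0.5103/6.304 = 0.08094.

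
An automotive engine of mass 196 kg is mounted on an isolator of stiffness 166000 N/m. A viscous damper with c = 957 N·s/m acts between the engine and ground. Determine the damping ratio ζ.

ω_n = √(k/m) = √(166000/196) = 29.10 rad/s.
Critical damping c_c = 2√(k·m) = 2√(166000 × 196) = 11410 N·s/m, so ζ = c/c_c = 957/11410 = 0.08389.

0.0839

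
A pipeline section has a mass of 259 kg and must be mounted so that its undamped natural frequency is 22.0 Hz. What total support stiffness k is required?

4950000 N/m

ω_n = 2πf_n = 2π × 22.0 = 138.2 rad/s.
k = m·ω_n² = 259 × 138.2² = 259 × 19110 = 4949000 N/m.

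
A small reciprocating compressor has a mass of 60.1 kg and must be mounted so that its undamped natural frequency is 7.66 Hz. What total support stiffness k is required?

139000 N/m

ω_n = 2πf_n = 2π × 7.66 = 48.13 rad/s.
k = m·ω_n² = 60.1 × 48.13² = 60.1 × 2316 = 139200 N/m.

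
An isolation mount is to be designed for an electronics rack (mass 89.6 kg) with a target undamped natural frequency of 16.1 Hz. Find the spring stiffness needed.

917000 N/m

ω_n = 2πf_n = 2π × 16.1 = 101.2 rad/s.
k = m·ω_n² = 89.6 × 101.2² = 89.6 × 10230 = 916900 N/m.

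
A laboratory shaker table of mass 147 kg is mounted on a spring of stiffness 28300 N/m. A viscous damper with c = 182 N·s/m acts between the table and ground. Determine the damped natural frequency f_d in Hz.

2.21 Hz

ω_n = √(k/m) = √(28300/147) = 13.88 rad/s.
Critical damping c_c = 2√(k·m) = 2√(28300 × 147) = 4079 N·s/m, so ζ = c/c_c = 182/4079 = 0.04462.
ω_d = ω_n√(1 − ζ²) = 13.88 × √(1 − 0.00199) = 13.86 rad/s.
f_d = ω_d/(2π) = 2.206 Hz.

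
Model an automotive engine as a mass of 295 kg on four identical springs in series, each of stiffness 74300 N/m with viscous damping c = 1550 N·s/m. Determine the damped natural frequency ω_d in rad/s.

7.49 rad/s

Series springs: 1/k_eq = 4/74300, so k_eq = 74300/4 = 18580 N/m.
ω_n = √(k_eq/m) = √(18580/295) = 7.935 rad/s.
Critical damping c_c = 2√(k_eq·m) = 2√(18580 × 295) = 4682 N·s/m, so ζ = c/c_c = 1550/4682 = 0.3311.
ω_d = ω_n√(1 − ζ²) = 7.935 × √(1 − 0.110) = 7.488 rad/s.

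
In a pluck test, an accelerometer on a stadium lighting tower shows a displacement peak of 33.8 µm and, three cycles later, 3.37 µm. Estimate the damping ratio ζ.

0.121

Logarithmic decrement δ = (1/n)·ln(x₀/x_n) = (1/3)·ln(33.8/3.37) = (1/3)·ln(10.03) = 0.7685.
ζ = δ/√(4π² + δ²) = 0.7685/√(39.48 + 0.591) = 0.7685/6.330 = 0.1214.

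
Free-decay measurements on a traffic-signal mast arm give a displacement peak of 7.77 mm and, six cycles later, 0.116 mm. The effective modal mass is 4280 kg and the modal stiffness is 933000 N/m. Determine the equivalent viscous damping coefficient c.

Logarithmic decrement δ = (1/n)·ln(x₀/x_n) = (1/6)·ln(7.77/0.116) = (1/6)·ln(66.98) = 0.7007.
ζ = δ/√(4π² + δ²) = 0.7007/√(39.48 + 0.491) = 0.7007/6.322 = 0.1108.
c = ζ · 2√(km) = 0.1108 × 2√(933000 × 4280) = 0.1108 × 126400 = 14010 N·s/m.

14000 N·s/m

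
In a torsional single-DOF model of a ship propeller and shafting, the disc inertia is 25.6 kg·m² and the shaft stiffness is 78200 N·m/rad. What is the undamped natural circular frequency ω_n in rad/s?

ω_n = √(k_t/J) = √(78200/25.6) = √3055 = 55.27 rad/s.

55.3 rad/s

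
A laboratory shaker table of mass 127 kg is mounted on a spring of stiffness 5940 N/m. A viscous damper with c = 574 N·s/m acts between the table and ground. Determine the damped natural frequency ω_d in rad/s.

6.45 rad/s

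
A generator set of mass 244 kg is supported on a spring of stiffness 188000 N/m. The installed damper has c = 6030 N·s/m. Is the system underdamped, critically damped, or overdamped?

c_c = 2√(k·m) = 13550 N·s/m; ζ = c/c_c = 6030/13550 = 0.445.
Since ζ < 1 the system is underdamped.

underdamped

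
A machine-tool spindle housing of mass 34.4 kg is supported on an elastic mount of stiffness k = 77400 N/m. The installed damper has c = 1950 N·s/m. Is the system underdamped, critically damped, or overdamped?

c_c = 2√(k·m) = 3263 N·s/m; ζ = c/c_c = 1950/3263 = 0.598.
Since ζ < 1 the system is underdamped.

underdamped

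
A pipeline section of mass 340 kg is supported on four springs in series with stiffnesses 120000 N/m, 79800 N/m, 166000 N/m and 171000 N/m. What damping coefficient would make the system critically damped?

6450 N·s/m

Series springs: 1/k_eq = 1/120000 + 1/79800 + 1/166000 + 1/171000 = 3.274×10^-5, so k_eq = 30550 N/m.
c_c = 2√(k_eq·m) = 2√(30550 × 340) = 2 × 3223 = 6445 N·s/m.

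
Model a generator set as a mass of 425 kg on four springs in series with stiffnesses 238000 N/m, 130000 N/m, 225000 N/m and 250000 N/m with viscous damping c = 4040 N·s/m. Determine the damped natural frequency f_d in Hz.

1.54 Hz

Series springs: 1/k_eq = 1/238000 + 1/130000 + 1/225000 + 1/250000 = 2.034×10^-5, so k_eq = 49170 N/m.
ω_n = √(k_eq/m) = √(49170/425) = 10.76 rad/s.
Critical damping c_c = 2√(k_eq·m) = 2√(49170 × 425) = 9143 N·s/m, so ζ = c/c_c = 4040/9143 = 0.4419.
ω_d = ω_n√(1 − ζ²) = 10.76 × √(1 − 0.195) = 9.649 rad/s.
f_d = ω_d/(2π) = 1.536 Hz.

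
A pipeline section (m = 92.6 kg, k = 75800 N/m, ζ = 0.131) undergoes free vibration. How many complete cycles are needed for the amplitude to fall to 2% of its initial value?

Logarithmic decrement δ = 2πζ/√(1 − ζ²) = 2π × 0.1310/√(1 − 0.0172) = 0.8303.
x_n/x₀ = e^(−nδ) ≤ 0.02; take ln: n ≥ ln(1/0.02)/δ = 3.912/0.8303 = 4.712.
So 5 complete cycles are required.

5 cycles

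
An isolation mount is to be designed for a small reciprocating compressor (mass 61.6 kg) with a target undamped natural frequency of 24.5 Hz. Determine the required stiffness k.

1460000 N/m

ω_n = 2πf_n = 2π × 24.5 = 153.9 rad/s.
k = m·ω_n² = 61.6 × 153.9² = 61.6 × 23700 = 1460000 N/m.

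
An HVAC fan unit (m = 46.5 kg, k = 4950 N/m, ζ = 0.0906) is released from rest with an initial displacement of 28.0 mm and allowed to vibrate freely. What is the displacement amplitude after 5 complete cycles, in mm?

Logarithmic decrement δ = 2πζ/√(1 − ζ²) = 2π × 0.09060/√(1 − 0.00821) = 0.5716.
After n cycles, x_n/x₀ = e^(−nδ), so x_5 = 28.0 × e^(−5 × 0.5716) = 28.0 × 0.05738 = 1.607 mm.

1.61 mm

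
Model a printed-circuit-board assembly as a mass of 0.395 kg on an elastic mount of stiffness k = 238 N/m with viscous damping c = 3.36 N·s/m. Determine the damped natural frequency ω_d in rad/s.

ω_n = √(k/m) = √(238.0/0.395) = 24.55 rad/s.
Critical damping c_c = 2√(k·m) = 2√(238.0 × 0.395) = 19.39 N·s/m, so ζ = c/c_c = 3.36/19.39 = 0.1733.
ω_d = ω_n√(1 − ζ²) = 24.55 × √(1 − 0.0300) = 24.18 rad/s.

24.2 rad/s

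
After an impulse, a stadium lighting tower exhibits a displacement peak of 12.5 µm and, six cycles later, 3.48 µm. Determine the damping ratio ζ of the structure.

0.0339

Logarithmic decrement δ = (1/n)·ln(x₀/x_n) = (1/6)·ln(12.5/3.48) = (1/6)·ln(3.592) = 0.2131.
ζ = δ/√(4π² + δ²) = 0.2131/√(39.48 + 0.0454) = 0.2131/6.287 = 0.03390.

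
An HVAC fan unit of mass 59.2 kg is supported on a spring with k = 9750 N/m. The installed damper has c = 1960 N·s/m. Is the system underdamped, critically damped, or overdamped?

overdamped

c_c = 2√(k·m) = 1519 N·s/m; ζ = c/c_c = 1960/1519 = 1.29.
Since ζ > 1 the system is overdamped.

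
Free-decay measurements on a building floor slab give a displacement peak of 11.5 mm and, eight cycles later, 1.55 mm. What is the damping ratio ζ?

0.0398

Logarithmic decrement δ = (1/n)·ln(x₀/x_n) = (1/8)·ln(11.5/1.55) = (1/8)·ln(7.419) = 0.2505.
ζ = δ/√(4π² + δ²) = 0.2505/√(39.48 + 0.0628) = 0.2505/6.288 = 0.03984.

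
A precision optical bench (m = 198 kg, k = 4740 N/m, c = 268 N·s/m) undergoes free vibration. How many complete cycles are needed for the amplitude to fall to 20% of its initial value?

ζ = c/(2√(km)) = 268/(2√(4740 × 198)) = 268/1938 = 0.1383.
Logarithmic decrement δ = 2πζ/√(1 − ζ²) = 2π × 0.1383/√(1 − 0.0191) = 0.8775.
x_n/x₀ = e^(−nδ) ≤ 0.2; take ln: n ≥ ln(1/0.2)/δ = 1.609/0.8775 = 1.834.
So 2 complete cycles are required.

2 cycles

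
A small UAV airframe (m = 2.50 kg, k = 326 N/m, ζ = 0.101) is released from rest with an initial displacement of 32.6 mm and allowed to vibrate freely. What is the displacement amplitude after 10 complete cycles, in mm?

Logarithmic decrement δ = 2πζ/√(1 − ζ²) = 2π × 0.1010/√(1 − 0.0102) = 0.6379.
After n cycles, x_n/x₀ = e^(−nδ), so x_10 = 32.6 × e^(−10 × 0.6379) = 32.6 × 0.001697 = 0.05534 mm.

0.0553 mm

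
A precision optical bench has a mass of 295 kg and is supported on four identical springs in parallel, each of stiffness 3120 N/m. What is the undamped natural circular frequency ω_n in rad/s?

6.50 rad/s

Parallel springs add: k_eq = 4 × 3120 = 12480 N/m.
ω_n = √(k_eq/m) = √(12480/295) = √42.31 = 6.504 rad/s.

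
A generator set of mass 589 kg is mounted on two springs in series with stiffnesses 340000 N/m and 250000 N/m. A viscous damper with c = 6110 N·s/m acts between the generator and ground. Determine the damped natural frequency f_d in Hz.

Series springs: 1/k_eq = 1/340000 + 1/250000 = 6.941×10^-6, so k_eq = 144100 N/m.
ω_n = √(k_eq/m) = √(144100/589) = 15.64 rad/s.
Critical damping c_c = 2√(k_eq·m) = 2√(144100 × 589) = 18420 N·s/m, so ζ = c/c_c = 6110/18420 = 0.3316.
ω_d = ω_n√(1 − ζ²) = 15.64 × √(1 − 0.110) = 14.75 rad/s.
f_d = ω_d/(2π) = 2.348 Hz.

2.35 Hz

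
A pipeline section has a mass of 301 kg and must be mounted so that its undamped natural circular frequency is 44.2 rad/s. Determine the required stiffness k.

588000 N/m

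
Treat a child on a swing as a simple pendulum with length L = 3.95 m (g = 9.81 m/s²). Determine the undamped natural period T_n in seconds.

3.99 s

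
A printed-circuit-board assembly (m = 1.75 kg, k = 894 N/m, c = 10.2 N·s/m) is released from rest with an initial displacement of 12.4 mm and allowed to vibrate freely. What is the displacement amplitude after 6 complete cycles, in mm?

ζ = c/(2√(km)) = 10.2/(2√(894 × 1.75)) = 10.2/79.11 = 0.1289.
Logarithmic decrement δ = 2πζ/√(1 − ζ²) = 2π × 0.1289/√(1 − 0.0166) = 0.8170.
After n cycles, x_n/x₀ = e^(−nδ), so x_6 = 12.4 × e^(−6 × 0.8170) = 12.4 × 0.007433 = 0.09217 mm.

0.0922 mm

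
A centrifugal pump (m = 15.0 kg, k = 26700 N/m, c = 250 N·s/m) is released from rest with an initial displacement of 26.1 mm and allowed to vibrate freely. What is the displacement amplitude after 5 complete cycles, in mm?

0.0465 mm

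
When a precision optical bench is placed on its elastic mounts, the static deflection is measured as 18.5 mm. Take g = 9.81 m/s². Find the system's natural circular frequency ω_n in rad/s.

23.0 rad/s

ω_n = √(g/δ_st) = √(9.81/0.0185) = √530.3 = 23.03 rad/s.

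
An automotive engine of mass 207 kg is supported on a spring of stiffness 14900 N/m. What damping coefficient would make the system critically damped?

3510 N·s/m

c_c = 2√(k·m) = 2√(14900 × 207) = 2 × 1756 = 3512 N·s/m.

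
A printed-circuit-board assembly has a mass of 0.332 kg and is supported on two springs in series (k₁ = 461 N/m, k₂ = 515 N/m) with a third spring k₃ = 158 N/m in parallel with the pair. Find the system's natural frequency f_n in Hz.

5.53 Hz

Series pair: k_s = k₁k₂/(k₁+k₂) = (461)(515)/(461 + 515) = 243.3 N/m. In parallel with k₃: k_eq = 243.3 + 158 = 401.3 N/m.
ω_n = √(k_eq/m) = √(401.3/0.332) = √1209 = 34.76 rad/s.
f_n = ω_n/(2π) = 34.76/6.283 = 5.533 Hz.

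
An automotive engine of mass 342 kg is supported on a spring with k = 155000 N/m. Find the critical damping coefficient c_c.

14600 N·s/m

c_c = 2√(k·m) = 2√(155000 × 342) = 2 × 7281 = 14560 N·s/m.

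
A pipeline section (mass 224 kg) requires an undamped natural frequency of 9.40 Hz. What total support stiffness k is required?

ω_n = 2πf_n = 2π × 9.40 = 59.06 rad/s.
k = m·ω_n² = 224 × 59.06² = 224 × 3488 = 781400 N/m.

781000 N/m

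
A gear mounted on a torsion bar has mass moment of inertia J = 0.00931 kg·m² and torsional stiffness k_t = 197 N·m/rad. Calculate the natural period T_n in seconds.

ω_n = √(k_t/J) = √(197/0.00931) = √21160 = 145.5 rad/s.
T_n = 2π/ω_n = 6.283/145.5 = 0.04319 s.

0.0432 s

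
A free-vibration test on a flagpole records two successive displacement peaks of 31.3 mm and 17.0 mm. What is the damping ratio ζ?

0.0967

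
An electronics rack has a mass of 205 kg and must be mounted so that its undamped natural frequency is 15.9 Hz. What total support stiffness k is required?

2050000 N/m

ω_n = 2πf_n = 2π × 15.9 = 99.90 rad/s.
k = m·ω_n² = 205 × 99.90² = 205 × 9981 = 2046000 N/m.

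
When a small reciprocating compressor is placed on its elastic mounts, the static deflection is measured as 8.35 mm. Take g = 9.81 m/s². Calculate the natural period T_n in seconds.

ω_n = √(g/δ_st) = √(9.81/0.00835) = √1175 = 34.28 rad/s.
T_n = 2π/ω_n = 6.283/34.28 = 0.1833 s.

0.183 s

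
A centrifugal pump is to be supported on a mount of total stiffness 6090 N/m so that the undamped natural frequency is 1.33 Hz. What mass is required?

87.2 kg

ω_n = 2πf_n = 2π × 1.33 = 8.357 rad/s.
m = k/ω_n² = 6090/8.357² = 6090/69.83 = 87.21 kg.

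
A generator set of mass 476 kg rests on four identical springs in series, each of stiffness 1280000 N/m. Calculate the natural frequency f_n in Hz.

4.13 Hz

Series springs: 1/k_eq = 4/1280000, so k_eq = 1280000/4 = 320000 N/m.
ω_n = √(k_eq/m) = √(320000/476) = √672.3 = 25.93 rad/s.
f_n = ω_n/(2π) = 25.93/6.283 = 4.127 Hz.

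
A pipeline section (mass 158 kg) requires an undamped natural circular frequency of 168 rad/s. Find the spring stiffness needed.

4460000 N/m

k = m·ω_n² = 158 × 168.0² = 158 × 28220 = 4459000 N/m.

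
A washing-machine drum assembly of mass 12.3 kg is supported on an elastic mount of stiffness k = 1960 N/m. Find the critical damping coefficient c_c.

311 N·s/m

c_c = 2√(k·m) = 2√(1960 × 12.3) = 2 × 155.3 = 310.5 N·s/m.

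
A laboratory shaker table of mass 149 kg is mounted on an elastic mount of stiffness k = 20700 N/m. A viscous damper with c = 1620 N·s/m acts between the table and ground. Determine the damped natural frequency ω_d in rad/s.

ω_n = √(k/m) = √(20700/149) = 11.79 rad/s.
Critical damping c_c = 2√(k·m) = 2√(20700 × 149) = 3512 N·s/m, so ζ = c/c_c = 1620/3512 = 0.4612.
ω_d = ω_n√(1 − ζ²) = 11.79 × √(1 − 0.213) = 10.46 rad/s.

10.5 rad/s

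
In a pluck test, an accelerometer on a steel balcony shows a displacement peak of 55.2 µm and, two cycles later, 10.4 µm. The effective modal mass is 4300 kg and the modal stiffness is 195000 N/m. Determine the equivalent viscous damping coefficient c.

Logarithmic decrement δ = (1/n)·ln(x₀/x_n) = (1/2)·ln(55.2/10.4) = (1/2)·ln(5.308) = 0.8346.
ζ = δ/√(4π² + δ²) = 0.8346/√(39.48 + 0.697) = 0.8346/6.338 = 0.1317.
c = ζ · 2√(km) = 0.1317 × 2√(195000 × 4300) = 0.1317 × 57910 = 7626 N·s/m.

7630 N·s/m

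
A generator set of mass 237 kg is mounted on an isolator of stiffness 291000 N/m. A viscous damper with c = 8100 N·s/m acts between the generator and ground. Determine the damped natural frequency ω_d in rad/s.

30.6 rad/s

ω_n = √(k/m) = √(291000/237) = 35.04 rad/s.
Critical damping c_c = 2√(k·m) = 2√(291000 × 237) = 16610 N·s/m, so ζ = c/c_c = 8100/16610 = 0.4877.
ω_d = ω_n√(1 − ζ²) = 35.04 × √(1 − 0.238) = 30.59 rad/s.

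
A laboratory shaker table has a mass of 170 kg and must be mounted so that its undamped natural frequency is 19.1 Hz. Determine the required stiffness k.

2450000 N/m

ω_n = 2πf_n = 2π × 19.1 = 120.0 rad/s.
k = m·ω_n² = 170 × 120.0² = 170 × 14400 = 2448000 N/m.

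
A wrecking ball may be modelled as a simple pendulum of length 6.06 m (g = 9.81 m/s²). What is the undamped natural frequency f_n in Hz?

For a simple pendulum ω_n = √(g/L) = √(9.81/6.06) = √1.619 = 1.272 rad/s.
f_n = ω_n/(2π) = 1.272/6.283 = 0.2025 Hz.

0.202 Hz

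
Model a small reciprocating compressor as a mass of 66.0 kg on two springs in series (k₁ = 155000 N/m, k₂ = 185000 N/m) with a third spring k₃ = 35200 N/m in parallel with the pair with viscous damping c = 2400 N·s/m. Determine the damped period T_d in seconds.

0.163 s

Series pair: k_s = k₁k₂/(k₁+k₂) = (155000)(185000)/(155000 + 185000) = 84340 N/m. In parallel with k₃: k_eq = 84340 + 35200 = 119500 N/m.
ω_n = √(k_eq/m) = √(119500/66.0) = 42.56 rad/s.
Critical damping c_c = 2√(k_eq·m) = 2√(119500 × 66.0) = 5618 N·s/m, so ζ = c/c_c = 2400/5618 = 0.4272.
ω_d = ω_n√(1 − ζ²) = 42.56 × √(1 − 0.183) = 38.48 rad/s.
T_d = 2π/ω_d = 0.1633 s.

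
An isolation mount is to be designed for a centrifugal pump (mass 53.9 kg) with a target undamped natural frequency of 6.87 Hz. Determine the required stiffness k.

100000 N/m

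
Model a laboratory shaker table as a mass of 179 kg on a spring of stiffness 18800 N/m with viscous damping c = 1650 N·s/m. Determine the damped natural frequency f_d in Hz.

ω_n = √(k/m) = √(18800/179) = 10.25 rad/s.
Critical damping c_c = 2√(k·m) = 2√(18800 × 179) = 3669 N·s/m, so ζ = c/c_c = 1650/3669 = 0.4497.
ω_d = ω_n√(1 − ζ²) = 10.25 × √(1 − 0.202) = 9.153 rad/s.
f_d = ω_d/(2π) = 1.457 Hz.

1.46 Hz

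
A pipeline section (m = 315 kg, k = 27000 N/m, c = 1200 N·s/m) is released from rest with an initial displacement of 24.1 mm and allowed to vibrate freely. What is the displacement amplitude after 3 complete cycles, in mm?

ζ = c/(2√(km)) = 1200/(2√(27000 × 315)) = 1200/5833 = 0.2057.
Logarithmic decrement δ = 2πζ/√(1 − ζ²) = 2π × 0.2057/√(1 − 0.0423) = 1.321.
After n cycles, x_n/x₀ = e^(−nδ), so x_3 = 24.1 × e^(−3 × 1.321) = 24.1 × 0.01901 = 0.4581 mm.

0.458 mm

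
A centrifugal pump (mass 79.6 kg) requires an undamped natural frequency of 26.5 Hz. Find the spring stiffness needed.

ω_n = 2πf_n = 2π × 26.5 = 166.5 rad/s.
k = m·ω_n² = 79.6 × 166.5² = 79.6 × 27720 = 2207000 N/m.

2210000 N/m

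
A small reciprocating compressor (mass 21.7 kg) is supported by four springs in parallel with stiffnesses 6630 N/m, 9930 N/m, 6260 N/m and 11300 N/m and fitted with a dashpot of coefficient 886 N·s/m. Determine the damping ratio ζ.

0.515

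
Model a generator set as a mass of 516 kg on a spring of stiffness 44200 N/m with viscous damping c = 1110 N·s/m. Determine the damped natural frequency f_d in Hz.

ω_n = √(k/m) = √(44200/516) = 9.255 rad/s.
Critical damping c_c = 2√(k·m) = 2√(44200 × 516) = 9551 N·s/m, so ζ = c/c_c = 1110/9551 = 0.1162.
ω_d = ω_n√(1 − ζ²) = 9.255 × √(1 − 0.0135) = 9.192 rad/s.
f_d = ω_d/(2π) = 1.463 Hz.

1.46 Hz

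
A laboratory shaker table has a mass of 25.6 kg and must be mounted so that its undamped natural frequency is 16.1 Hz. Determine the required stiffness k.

ω_n = 2πf_n = 2π × 16.1 = 101.2 rad/s.
k = m·ω_n² = 25.6 × 101.2² = 25.6 × 10230 = 262000 N/m.

262000 N/m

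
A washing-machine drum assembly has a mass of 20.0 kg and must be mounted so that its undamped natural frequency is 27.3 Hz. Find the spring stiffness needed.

588000 N/m

ω_n = 2πf_n = 2π × 27.3 = 171.5 rad/s.
k = m·ω_n² = 20.0 × 171.5² = 20.0 × 29420 = 588500 N/m.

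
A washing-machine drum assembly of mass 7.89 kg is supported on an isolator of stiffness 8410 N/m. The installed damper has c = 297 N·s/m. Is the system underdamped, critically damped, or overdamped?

underdamped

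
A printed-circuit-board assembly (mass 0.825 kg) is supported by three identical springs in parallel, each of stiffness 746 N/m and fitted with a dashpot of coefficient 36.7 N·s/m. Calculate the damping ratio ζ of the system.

Parallel springs add: k_eq = 3 × 746 = 2238 N/m.
ω_n = √(k_eq/m) = √(2238/0.825) = 52.08 rad/s.
Critical damping c_c = 2√(k_eq·m) = 2√(2238 × 0.825) = 85.94 N·s/m, so ζ = c/c_c = 36.7/85.94 = 0.4271.

0.427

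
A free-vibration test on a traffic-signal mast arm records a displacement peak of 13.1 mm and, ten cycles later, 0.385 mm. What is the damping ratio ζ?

Logarithmic decrement δ = (1/n)·ln(x₀/x_n) = (1/10)·ln(13.1/0.385) = (1/10)·ln(34.03) = 0.3527.
ζ = δ/√(4π² + δ²) = 0.3527/√(39.48 + 0.124) = 0.3527/6.293 = 0.05605.

0.0560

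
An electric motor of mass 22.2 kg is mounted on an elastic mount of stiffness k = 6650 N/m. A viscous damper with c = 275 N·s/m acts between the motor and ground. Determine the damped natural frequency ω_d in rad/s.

16.2 rad/s

ω_n = √(k/m) = √(6650/22.2) = 17.31 rad/s.
Critical damping c_c = 2√(k·m) = 2√(6650 × 22.2) = 768.5 N·s/m, so ζ = c/c_c = 275/768.5 = 0.3579.
ω_d = ω_n√(1 − ζ²) = 17.31 × √(1 − 0.128) = 16.16 rad/s.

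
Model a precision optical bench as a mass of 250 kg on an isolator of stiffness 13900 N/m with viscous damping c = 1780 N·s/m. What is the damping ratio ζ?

0.477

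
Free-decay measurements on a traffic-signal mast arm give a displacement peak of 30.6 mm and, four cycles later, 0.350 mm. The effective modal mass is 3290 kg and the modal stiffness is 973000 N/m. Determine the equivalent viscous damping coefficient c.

19800 N·s/m

Logarithmic decrement δ = (1/n)·ln(x₀/x_n) = (1/4)·ln(30.6/0.350) = (1/4)·ln(87.43) = 1.118.
ζ = δ/√(4π² + δ²) = 1.118/√(39.48 + 1.25) = 1.118/6.382 = 0.1751.
c = ζ · 2√(km) = 0.1751 × 2√(973000 × 3290) = 0.1751 × 113200 = 19820 N·s/m.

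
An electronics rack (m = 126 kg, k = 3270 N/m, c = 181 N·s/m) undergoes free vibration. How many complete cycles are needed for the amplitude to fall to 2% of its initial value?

ζ = c/(2√(km)) = 181/(2√(3270 × 126)) = 181/1284 = 0.1410.
Logarithmic decrement δ = 2πζ/√(1 − ζ²) = 2π × 0.1410/√(1 − 0.0199) = 0.8948.
x_n/x₀ = e^(−nδ) ≤ 0.02; take ln: n ≥ ln(1/0.02)/δ = 3.912/0.8948 = 4.372.
So 5 complete cycles are required.

5 cycles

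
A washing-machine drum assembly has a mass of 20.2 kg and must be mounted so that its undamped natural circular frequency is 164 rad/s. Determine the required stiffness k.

543000 N/m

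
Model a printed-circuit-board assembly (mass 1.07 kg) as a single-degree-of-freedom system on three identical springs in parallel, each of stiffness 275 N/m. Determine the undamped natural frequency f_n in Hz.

Parallel springs add: k_eq = 3 × 275 = 825.0 N/m.
ω_n = √(k_eq/m) = √(825.0/1.07) = √771.0 = 27.77 rad/s.
f_n = ω_n/(2π) = 27.77/6.283 = 4.419 Hz.

4.42 Hz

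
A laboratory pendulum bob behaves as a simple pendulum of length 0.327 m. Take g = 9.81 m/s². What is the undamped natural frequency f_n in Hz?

For a simple pendulum ω_n = √(g/L) = √(9.81/0.327) = √30.00 = 5.477 rad/s.
f_n = ω_n/(2π) = 5.477/6.283 = 0.8717 Hz.

0.872 Hz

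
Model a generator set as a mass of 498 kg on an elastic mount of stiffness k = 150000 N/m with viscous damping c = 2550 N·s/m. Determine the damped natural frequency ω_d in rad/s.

ω_n = √(k/m) = √(150000/498) = 17.36 rad/s.
Critical damping c_c = 2√(k·m) = 2√(150000 × 498) = 17290 N·s/m, so ζ = c/c_c = 2550/17290 = 0.1475.
ω_d = ω_n√(1 − ζ²) = 17.36 × √(1 − 0.0218) = 17.17 rad/s.

17.2 rad/s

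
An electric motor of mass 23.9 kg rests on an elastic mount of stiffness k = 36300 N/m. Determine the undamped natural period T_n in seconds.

0.161 s

ω_n = √(k/m) = √(36300/23.9) = √1519 = 38.97 rad/s.
T_n = 2π/ω_n = 6.283/38.97 = 0.1612 s.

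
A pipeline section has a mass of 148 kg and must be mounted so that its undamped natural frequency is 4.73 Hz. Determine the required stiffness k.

ω_n = 2πf_n = 2π × 4.73 = 29.72 rad/s.
k = m·ω_n² = 148 × 29.72² = 148 × 883.2 = 130700 N/m.

131000 N/m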